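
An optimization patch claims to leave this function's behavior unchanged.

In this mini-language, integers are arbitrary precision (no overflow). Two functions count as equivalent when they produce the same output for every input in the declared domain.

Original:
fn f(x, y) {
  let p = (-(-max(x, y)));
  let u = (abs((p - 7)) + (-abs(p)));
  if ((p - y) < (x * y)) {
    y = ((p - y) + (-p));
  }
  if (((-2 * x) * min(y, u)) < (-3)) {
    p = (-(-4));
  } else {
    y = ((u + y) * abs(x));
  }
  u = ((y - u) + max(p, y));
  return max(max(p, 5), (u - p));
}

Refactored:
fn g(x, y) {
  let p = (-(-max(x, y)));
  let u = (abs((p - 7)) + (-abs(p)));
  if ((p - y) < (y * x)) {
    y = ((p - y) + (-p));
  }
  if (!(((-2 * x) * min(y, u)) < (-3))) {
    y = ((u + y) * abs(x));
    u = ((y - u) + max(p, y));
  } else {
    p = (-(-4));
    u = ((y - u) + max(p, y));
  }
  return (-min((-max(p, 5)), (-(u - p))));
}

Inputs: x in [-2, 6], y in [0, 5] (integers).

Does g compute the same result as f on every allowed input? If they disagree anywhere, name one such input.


This is a faithful refactor — arithmetic usage differs, plus statement counts differ, plus min/max/abs usage differs, plus boolean connective usage differs, but the computed results match everywhere.
One worked example (x=2, y=3) — f: p=3, then u=1, then ((p - y) < (x * y)) is true, then y=-3, then (((-2 * x) * min(y, u)) < (-3)) is false, then y=-4, then u=-2, then returns 5; g: p=3, then u=1, then ((p - y) < (y * x)) is true, then y=-3, then (!(((-2 * x) * min(y, u)) < (-3))) is true, then y=-4, then u=-2, then returns 5; agreement on 5.
An exhaustive pass over the 54 declared inputs shows identical outputs.
verdict: equivalent


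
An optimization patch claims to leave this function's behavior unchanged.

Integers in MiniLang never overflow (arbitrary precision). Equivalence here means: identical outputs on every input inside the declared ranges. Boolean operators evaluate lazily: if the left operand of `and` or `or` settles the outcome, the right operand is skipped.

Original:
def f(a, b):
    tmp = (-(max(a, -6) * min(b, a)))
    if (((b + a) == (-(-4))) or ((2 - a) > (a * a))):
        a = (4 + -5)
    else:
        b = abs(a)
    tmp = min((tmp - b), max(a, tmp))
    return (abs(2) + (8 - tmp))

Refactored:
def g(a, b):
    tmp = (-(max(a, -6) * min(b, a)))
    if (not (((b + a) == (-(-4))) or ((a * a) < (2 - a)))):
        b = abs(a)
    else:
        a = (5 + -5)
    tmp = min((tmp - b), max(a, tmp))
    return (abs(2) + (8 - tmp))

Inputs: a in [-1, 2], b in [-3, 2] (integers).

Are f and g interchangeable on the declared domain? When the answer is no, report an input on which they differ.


Consider the input a=-1, b=-3.
f: tmp := -3 | (((b + a) == (-(-4))) or ((2 - a) > (a * a))): true | a := -1 | tmp := -1 | result 11
g: tmp := -3 | (not (((b + a) == (-(-4))) or ((a * a) < (2 - a)))): false | a := 0 | tmp := 0 | result 10
11 against 10: the behavior changed.
verdict: not equivalent; witness: a=-1, b=-3


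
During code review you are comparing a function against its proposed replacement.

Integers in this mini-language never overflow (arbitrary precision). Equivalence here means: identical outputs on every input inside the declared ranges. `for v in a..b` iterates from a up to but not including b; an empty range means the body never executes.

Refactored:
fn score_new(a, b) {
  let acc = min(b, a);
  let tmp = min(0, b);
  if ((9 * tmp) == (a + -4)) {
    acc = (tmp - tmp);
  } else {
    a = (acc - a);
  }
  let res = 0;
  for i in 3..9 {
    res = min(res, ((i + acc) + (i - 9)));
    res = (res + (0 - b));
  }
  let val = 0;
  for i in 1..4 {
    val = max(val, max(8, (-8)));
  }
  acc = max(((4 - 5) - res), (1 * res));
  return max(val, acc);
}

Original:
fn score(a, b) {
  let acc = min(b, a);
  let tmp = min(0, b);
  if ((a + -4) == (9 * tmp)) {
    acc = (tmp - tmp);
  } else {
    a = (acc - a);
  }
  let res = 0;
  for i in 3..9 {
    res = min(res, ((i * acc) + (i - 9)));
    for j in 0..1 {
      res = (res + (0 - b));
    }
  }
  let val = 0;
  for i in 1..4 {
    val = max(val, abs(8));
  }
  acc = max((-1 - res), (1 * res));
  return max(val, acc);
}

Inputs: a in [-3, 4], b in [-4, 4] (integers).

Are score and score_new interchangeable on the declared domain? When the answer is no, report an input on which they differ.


On input a=-3, b=-4, score returns 28 while score_new returns 8.
verdict: not equivalent; witness: a=-3, b=-4


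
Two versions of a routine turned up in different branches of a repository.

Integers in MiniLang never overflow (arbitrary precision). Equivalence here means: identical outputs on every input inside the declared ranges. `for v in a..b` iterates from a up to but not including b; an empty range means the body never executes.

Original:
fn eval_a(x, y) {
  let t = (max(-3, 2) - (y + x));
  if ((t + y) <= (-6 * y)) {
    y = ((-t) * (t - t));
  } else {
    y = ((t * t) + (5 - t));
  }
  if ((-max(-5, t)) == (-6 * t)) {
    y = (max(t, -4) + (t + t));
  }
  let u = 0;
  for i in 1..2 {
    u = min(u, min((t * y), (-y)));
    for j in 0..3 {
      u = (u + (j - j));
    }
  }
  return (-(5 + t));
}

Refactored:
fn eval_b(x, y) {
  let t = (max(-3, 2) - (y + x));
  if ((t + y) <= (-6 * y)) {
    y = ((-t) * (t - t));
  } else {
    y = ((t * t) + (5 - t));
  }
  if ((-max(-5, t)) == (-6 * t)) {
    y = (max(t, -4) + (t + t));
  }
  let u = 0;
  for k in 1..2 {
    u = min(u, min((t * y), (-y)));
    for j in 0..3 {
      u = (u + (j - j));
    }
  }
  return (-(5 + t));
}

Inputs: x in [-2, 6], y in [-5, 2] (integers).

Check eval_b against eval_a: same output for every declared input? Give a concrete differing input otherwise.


Side by side, the visible changes include: local variable names differ.
As a probe, take x=-2, y=-2: eval_a runs t becomes 6; next ((t + y) <= (-6 * y)) evaluates to true; next y becomes 0; next ((-max(-5, t)) == (-6 * t)) evaluates to false; next u becomes 0; next at i=1:; next u becomes 0; next at j=0:; next u becomes 0; next at j=1:; next u becomes 0; next at j=2:; next u becomes 0; next final value -11; eval_b runs t becomes 6; next ((t + y) <= (-6 * y)) evaluates to true; next y becomes 0; next ((-max(-5, t)) == (-6 * t)) evaluates to false; next u becomes 0; next at k=1:; next u becomes 0; next at j=0:; next u becomes 0; next at j=1:; next u becomes 0; next at j=2:; next u becomes 0; next final value -11; both end at -11.
Checked all 72 inputs in the declared domain: the outputs agree on every one.
verdict: equivalent


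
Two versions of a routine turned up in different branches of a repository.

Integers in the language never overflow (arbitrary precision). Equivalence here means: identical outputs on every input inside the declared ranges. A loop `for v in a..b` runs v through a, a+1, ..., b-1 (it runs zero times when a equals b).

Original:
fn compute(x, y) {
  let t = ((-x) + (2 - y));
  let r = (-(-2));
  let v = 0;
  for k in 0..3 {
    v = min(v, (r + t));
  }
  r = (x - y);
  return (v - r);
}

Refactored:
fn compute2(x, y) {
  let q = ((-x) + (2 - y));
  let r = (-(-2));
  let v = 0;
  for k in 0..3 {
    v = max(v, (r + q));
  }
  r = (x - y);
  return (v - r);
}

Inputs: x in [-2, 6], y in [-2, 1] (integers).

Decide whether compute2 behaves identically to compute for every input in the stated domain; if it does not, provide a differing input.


Take x=-2, y=-2.
compute: t := 6 | r := 2 | v := 0 | iter k=0: | v := 0 | iter k=1: | v := 0 | iter k=2: | v := 0 | r := 0 | result 0
compute2: q := 6 | r := 2 | v := 0 | iter k=0: | v := 8 | iter k=1: | v := 8 | iter k=2: | v := 8 | r := 0 | result 8
0 vs 8 — the two versions disagree here.
verdict: not equivalent; witness: x=-2, y=-2


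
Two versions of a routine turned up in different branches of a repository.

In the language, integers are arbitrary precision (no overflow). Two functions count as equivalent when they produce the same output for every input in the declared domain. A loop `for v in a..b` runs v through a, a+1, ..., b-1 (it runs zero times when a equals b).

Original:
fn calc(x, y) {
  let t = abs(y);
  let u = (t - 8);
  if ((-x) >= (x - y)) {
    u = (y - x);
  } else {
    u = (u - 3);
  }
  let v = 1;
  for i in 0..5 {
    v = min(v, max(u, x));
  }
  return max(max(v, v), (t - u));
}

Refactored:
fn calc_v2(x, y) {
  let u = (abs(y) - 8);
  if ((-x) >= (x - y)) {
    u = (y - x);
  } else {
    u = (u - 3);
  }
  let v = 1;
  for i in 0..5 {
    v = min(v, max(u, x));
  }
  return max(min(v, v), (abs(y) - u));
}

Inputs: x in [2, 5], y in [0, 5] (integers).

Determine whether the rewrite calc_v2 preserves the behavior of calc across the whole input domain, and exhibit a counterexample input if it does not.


Equivalent. Although `max(v, v)` became `min(v, v)`, no input in the stated domain can expose it.
Checked all 24 inputs in the declared domain: the outputs agree on every one.
Spot check at x=4, y=1 — calc: t = 1; u = -7; ((-x) >= (x - y)) -> false; u = -10; v = 1; [i=0]; v = 1; [i=1]; v = 1; [i=2]; v = 1; [i=3]; v = 1; [i=4]; v = 1; return 11. calc_v2: u = -7; ((-x) >= (x - y)) -> false; u = -10; v = 1; [i=0]; v = 1; [i=1]; v = 1; [i=2]; v = 1; [i=3]; v = 1; [i=4]; v = 1; return 11. Both give 11.
verdict: equivalent


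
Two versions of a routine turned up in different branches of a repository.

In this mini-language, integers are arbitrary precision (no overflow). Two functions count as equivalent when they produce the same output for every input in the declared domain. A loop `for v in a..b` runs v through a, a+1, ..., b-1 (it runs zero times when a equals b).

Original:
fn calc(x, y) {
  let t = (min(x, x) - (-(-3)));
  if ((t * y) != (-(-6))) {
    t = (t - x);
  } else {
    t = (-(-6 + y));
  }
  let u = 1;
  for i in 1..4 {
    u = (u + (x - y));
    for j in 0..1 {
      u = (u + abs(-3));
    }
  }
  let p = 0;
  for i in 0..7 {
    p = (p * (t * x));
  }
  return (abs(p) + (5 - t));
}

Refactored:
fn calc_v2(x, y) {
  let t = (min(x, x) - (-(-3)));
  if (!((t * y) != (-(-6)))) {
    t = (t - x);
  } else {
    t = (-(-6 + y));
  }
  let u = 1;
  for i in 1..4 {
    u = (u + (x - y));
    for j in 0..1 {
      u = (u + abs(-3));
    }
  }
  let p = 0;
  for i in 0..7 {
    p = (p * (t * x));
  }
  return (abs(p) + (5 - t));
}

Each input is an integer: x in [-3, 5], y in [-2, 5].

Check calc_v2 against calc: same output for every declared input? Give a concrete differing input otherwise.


x=-3, y=-2 yields 8 from calc but -3 from calc_v2.
verdict: not equivalent; witness: x=-3, y=-2


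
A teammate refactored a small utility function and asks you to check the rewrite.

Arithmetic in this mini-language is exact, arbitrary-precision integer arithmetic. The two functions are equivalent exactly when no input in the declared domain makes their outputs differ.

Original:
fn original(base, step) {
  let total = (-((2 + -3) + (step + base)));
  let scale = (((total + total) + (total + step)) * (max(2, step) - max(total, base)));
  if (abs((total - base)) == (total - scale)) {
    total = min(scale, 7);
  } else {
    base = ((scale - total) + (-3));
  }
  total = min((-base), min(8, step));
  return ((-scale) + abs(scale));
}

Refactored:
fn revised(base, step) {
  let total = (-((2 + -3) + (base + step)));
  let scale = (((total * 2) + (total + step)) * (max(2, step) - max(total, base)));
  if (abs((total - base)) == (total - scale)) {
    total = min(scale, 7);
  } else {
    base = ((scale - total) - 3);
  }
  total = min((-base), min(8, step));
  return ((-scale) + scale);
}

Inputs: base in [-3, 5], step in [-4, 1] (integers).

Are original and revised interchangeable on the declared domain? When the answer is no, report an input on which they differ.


Consider the input base=-3, step=-4.
original: total becomes 8; next scale becomes -120; next (abs((total - base)) == (total - scale)) evaluates to false; next base becomes -131; next total becomes -4; next final value 240
revised: total becomes 8; next scale becomes -120; next (abs((total - base)) == (total - scale)) evaluates to false; next base becomes -131; next total becomes -4; next final value 0
240 against 0: the behavior changed.
verdict: not equivalent; witness: base=-3, step=-4


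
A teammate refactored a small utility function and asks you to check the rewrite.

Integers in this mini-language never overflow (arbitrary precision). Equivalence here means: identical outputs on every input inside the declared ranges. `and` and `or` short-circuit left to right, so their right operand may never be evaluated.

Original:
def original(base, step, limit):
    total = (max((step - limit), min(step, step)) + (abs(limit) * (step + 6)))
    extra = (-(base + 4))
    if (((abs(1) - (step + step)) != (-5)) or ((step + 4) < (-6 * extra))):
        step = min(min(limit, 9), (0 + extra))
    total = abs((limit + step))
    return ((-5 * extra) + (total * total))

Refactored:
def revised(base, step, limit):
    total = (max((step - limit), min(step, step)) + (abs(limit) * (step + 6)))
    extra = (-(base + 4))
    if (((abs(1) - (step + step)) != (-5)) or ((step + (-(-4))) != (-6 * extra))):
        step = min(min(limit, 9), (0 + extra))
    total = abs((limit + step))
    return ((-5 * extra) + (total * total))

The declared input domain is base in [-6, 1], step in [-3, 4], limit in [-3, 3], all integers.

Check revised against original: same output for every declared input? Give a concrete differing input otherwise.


Consider the input base=-6, step=3, limit=-3.
original: total = 33; extra = 2; (((abs(1) - (step + step)) != (-5)) or ((step + 4) < (-6 * extra))) -> false; total = 0; return -10
revised: total = 33; extra = 2; (((abs(1) - (step + step)) != (-5)) or ((step + (-(-4))) != (-6 * extra))) -> true; step = -3; total = 6; return 26
-10 vs 26 — the two versions disagree here.
verdict: not equivalent; witness: base=-6, step=3, limit=-3


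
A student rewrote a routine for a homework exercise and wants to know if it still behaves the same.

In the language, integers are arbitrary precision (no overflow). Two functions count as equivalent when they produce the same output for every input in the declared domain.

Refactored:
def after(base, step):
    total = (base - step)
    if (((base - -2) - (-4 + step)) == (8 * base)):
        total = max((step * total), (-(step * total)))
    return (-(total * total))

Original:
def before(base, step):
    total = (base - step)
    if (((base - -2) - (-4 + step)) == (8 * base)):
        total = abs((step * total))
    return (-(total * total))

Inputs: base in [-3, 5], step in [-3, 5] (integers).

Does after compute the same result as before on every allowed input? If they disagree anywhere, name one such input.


Comparing the listings, the differences include: min/max/abs usage differs; arithmetic usage differs.
Spot check at base=3, step=1 — before: total becomes 2; next (((base - -2) - (-4 + step)) == (8 * base)) evaluates to false; next final value -4. after: total becomes 2; next (((base - -2) - (-4 + step)) == (8 * base)) evaluates to false; next final value -4. Both give -4.
An exhaustive pass over the 81 declared inputs shows identical outputs.
verdict: equivalent


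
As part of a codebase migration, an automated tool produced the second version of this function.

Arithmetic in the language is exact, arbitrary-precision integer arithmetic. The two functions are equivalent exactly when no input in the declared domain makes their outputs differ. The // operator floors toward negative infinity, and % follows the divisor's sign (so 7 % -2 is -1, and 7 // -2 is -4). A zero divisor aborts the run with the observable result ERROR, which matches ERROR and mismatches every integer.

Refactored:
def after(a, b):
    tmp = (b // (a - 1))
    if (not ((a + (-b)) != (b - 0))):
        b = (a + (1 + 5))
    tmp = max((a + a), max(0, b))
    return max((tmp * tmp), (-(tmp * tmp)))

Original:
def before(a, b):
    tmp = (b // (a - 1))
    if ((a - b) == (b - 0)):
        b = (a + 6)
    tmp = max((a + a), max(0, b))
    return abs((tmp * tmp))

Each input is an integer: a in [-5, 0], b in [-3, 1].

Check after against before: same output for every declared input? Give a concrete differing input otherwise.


Comparing the listings, the differences include: comparison usage differs, plus arithmetic usage differs, plus min/max/abs usage differs, plus constant usage differs, plus boolean connective usage differs.
One worked example (a=-3, b=1) — before: tmp := -1 | ((a - b) == (b - 0)): false | tmp := 1 | result 1; after: tmp := -1 | (not ((a + (-b)) != (b - 0))): false | tmp := 1 | result 1; agreement on 1.
An exhaustive pass over the 30 declared inputs shows identical outputs.
verdict: equivalent


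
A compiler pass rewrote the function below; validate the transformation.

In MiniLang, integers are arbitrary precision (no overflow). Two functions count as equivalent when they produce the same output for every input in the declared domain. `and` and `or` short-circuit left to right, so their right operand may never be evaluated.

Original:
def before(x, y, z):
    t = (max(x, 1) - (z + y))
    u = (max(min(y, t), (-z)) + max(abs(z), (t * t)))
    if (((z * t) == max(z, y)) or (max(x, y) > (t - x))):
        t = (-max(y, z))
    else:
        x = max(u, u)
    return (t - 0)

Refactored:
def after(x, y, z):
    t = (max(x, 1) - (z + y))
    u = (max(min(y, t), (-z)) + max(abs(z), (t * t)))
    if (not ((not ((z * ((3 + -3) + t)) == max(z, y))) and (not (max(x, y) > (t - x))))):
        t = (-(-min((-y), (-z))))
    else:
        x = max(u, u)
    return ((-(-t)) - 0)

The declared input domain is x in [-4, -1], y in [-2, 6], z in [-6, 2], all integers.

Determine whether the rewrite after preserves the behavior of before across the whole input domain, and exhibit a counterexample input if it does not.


Reading the diff, among the changes: min/max/abs usage differs; also constant usage differs; also boolean connective usage differs; also arithmetic usage differs.
Tracing x=-4, y=3, z=2: before: t := -4 | u := 14 | (((z * t) == max(z, y)) or (max(x, y) > (t - x))): true | t := -3 | result -3 | after: t := -4 | u := 14 | (not ((not ((z * ((3 + -3) + t)) == max(z, y))) and (not (max(x, y) > (t - x))))): true | t := -3 | result -3 — matching result -3.
Across all 324 domain points the two functions coincide.
verdict: equivalent


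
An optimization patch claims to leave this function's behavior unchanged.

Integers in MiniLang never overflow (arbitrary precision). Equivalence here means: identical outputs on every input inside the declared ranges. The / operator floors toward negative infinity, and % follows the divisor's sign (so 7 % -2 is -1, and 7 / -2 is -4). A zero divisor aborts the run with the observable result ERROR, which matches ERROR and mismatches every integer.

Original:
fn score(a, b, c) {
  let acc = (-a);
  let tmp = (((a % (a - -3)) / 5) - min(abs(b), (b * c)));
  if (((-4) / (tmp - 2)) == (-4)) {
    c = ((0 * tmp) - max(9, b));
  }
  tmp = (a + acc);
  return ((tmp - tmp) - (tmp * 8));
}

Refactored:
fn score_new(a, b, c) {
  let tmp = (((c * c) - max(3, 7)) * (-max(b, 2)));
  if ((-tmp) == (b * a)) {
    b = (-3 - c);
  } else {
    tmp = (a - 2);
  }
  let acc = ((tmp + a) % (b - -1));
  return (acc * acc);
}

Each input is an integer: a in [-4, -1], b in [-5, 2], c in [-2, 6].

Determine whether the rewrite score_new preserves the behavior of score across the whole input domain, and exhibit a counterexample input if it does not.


These are not equivalent — on a=-4, b=-5, c=-2 the outputs split (0 vs 4).
score: acc := 4 | tmp := -5 | (((-4) / (tmp - 2)) == (-4)): false | tmp := 0 | result 0
score_new: tmp := 6 | ((-tmp) == (b * a)): false | tmp := -6 | acc := -2 | result 4
verdict: not equivalent; witness: a=-4, b=-5, c=-2


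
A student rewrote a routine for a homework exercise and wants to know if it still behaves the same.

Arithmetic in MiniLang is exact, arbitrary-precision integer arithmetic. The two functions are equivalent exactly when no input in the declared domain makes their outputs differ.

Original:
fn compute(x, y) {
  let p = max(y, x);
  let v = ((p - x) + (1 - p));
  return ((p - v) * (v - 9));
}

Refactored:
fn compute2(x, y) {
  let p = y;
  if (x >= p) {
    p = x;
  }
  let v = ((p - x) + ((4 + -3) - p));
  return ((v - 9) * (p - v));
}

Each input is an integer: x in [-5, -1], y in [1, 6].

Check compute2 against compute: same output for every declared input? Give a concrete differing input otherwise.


There is a behavioral-looking edit here, yet the outcome never shifts on this domain.
As a probe, take x=-3, y=1: compute runs p := 1 | v := 4 | result 15; compute2 runs p := 1 | (x >= p): false | v := 4 | result 15; both end at 15.
Checked all 30 inputs in the declared domain: the outputs agree on every one.
verdict: equivalent


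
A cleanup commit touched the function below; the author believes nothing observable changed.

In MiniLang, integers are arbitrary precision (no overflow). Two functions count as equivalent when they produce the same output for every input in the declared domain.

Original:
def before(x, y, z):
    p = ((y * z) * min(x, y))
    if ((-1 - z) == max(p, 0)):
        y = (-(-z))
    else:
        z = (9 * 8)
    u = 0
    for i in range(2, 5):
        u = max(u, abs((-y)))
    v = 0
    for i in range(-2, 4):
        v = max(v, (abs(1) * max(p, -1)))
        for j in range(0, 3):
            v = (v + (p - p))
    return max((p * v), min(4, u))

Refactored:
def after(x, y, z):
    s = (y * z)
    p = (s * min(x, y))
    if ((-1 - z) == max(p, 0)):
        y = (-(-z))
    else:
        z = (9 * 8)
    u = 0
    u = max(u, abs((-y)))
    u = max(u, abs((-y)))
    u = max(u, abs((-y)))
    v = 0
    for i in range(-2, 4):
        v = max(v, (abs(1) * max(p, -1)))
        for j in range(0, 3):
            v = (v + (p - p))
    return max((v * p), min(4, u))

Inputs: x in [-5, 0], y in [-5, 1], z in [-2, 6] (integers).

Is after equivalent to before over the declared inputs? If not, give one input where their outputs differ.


Behavior is preserved: although statement counts differ; also min/max/abs usage differs; also local variable names differ; also loop structure differs, the outputs never diverge.
As a probe, take x=0, y=-3, z=4: before runs p=36, then ((-1 - z) == max(p, 0)) is false, then z=72, then u=0, then (i=2), then u=3, then (i=3), then u=3, then (i=4), then u=3, then v=0, then (i=-2), then v=36, then (j=0), then v=36, then (j=1), then v=36, then (j=2), then v=36, then (i=-1), then v=36, then (j=0), then v=36, then (j=1), then v=36, then (j=2), then v=36, then (i=0), then v=36, then (j=0), then v=36, then (j=1), then v=36, then (j=2), then v=36, then (i=1), then v=36, then (j=0), then v=36, then (j=1), then v=36, then (j=2), then v=36, then (i=2), then v=36, then (j=0), then v=36, then (j=1), then v=36, then (j=2), then v=36, then (i=3), then v=36, then (j=0), then v=36, then (j=1), then v=36, then (j=2), then v=36, then returns 1296; after runs s=-12, then p=36, then ((-1 - z) == max(p, 0)) is false, then z=72, then u=0, then u=3, then u=3, then u=3, then v=0, then (i=-2), then v=36, then (j=0), then v=36, then (j=1), then v=36, then (j=2), then v=36, then (i=-1), then v=36, then (j=0), then v=36, then (j=1), then v=36, then (j=2), then v=36, then (i=0), then v=36, then (j=0), then v=36, then (j=1), then v=36, then (j=2), then v=36, then (i=1), then v=36, then (j=0), then v=36, then (j=1), then v=36, then (j=2), then v=36, then (i=2), then v=36, then (j=0), then v=36, then (j=1), then v=36, then (j=2), then v=36, then (i=3), then v=36, then (j=0), then v=36, then (j=1), then v=36, then (j=2), then v=36, then returns 1296; both end at 1296.
Sweeping the whole domain (378 inputs) finds no disagreement.
verdict: equivalent


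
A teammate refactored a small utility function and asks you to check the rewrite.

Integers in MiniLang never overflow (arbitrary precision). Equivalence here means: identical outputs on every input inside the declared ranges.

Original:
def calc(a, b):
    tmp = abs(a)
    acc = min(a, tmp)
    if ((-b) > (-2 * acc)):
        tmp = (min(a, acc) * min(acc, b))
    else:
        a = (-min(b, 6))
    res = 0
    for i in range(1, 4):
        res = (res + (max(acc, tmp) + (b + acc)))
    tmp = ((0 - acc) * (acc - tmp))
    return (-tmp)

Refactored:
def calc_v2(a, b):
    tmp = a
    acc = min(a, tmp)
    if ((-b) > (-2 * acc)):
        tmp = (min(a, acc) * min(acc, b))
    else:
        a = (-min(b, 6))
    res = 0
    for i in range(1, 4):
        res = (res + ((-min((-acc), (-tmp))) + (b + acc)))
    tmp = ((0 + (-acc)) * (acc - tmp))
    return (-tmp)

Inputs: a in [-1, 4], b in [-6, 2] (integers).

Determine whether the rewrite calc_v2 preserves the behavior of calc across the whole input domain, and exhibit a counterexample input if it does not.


Take a=-1, b=-2.
calc: tmp=1, then acc=-1, then ((-b) > (-2 * acc)) is false, then a=2, then res=0, then (i=1), then res=-2, then (i=2), then res=-4, then (i=3), then res=-6, then tmp=-2, then returns 2
calc_v2: tmp=-1, then acc=-1, then ((-b) > (-2 * acc)) is false, then a=2, then res=0, then (i=1), then res=-4, then (i=2), then res=-8, then (i=3), then res=-12, then tmp=0, then returns 0
2 != 0, so the rewrite changes behavior.
verdict: not equivalent; witness: a=-1, b=-2


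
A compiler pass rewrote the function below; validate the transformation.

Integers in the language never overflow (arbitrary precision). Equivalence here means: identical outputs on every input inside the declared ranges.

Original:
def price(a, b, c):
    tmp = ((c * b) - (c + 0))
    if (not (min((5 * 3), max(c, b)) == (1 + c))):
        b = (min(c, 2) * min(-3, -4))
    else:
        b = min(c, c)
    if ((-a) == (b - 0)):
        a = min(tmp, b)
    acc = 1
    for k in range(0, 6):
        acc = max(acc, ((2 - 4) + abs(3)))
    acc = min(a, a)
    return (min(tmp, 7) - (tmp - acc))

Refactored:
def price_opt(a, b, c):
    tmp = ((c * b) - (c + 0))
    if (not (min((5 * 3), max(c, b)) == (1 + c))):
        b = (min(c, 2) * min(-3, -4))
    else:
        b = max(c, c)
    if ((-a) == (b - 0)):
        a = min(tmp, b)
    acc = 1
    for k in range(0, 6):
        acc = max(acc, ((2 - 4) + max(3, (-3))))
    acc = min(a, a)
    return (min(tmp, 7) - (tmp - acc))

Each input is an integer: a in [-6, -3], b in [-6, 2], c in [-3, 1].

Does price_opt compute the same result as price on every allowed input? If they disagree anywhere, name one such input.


Although `min(c, c)` became `max(c, c)`, no input in the stated domain can expose it; all 180 inputs agree.
verdict: equivalent


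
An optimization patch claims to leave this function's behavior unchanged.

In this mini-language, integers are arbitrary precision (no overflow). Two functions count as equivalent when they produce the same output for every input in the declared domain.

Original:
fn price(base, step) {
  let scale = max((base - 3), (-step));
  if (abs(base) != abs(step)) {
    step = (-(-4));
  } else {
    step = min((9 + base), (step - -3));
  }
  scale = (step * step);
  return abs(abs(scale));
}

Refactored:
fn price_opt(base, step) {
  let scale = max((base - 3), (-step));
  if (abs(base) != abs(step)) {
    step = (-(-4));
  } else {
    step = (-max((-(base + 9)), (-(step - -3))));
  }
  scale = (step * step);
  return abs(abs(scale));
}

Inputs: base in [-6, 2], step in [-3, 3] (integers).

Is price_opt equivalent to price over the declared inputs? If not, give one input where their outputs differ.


Reading the diff, among the changes: min/max/abs usage differs.
Tracing base=-5, step=3: price: scale := -3 | (abs(base) != abs(step)): true | step := 4 | scale := 16 | result 16 | price_opt: scale := -3 | (abs(base) != abs(step)): true | step := 4 | scale := 16 | result 16 — matching result 16.
Every one of the 63 inputs gives matching results.
verdict: equivalent


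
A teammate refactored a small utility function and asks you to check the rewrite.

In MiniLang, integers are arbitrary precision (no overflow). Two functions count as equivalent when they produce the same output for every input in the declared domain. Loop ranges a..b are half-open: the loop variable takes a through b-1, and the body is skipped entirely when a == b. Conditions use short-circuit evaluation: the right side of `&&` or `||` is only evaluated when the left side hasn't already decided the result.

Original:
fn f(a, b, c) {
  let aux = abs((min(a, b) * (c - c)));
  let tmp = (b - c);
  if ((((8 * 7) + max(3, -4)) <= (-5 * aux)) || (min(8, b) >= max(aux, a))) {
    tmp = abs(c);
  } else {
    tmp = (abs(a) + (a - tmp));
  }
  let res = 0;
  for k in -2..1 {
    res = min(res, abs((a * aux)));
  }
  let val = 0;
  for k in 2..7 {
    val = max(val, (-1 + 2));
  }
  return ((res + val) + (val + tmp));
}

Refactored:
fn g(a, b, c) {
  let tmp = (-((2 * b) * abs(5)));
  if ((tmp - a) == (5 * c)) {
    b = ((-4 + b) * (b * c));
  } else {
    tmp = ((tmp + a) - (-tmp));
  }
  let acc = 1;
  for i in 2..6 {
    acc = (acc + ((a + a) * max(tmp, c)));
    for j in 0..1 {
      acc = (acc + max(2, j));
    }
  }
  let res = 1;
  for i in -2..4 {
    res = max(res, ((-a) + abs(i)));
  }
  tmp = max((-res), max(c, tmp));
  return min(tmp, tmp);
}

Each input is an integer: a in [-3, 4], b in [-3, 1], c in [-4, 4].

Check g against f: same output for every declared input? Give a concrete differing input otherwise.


a=-3, b=-3, c=-4 yields 1 from f but 57 from g.
verdict: not equivalent; witness: a=-3, b=-3, c=-4


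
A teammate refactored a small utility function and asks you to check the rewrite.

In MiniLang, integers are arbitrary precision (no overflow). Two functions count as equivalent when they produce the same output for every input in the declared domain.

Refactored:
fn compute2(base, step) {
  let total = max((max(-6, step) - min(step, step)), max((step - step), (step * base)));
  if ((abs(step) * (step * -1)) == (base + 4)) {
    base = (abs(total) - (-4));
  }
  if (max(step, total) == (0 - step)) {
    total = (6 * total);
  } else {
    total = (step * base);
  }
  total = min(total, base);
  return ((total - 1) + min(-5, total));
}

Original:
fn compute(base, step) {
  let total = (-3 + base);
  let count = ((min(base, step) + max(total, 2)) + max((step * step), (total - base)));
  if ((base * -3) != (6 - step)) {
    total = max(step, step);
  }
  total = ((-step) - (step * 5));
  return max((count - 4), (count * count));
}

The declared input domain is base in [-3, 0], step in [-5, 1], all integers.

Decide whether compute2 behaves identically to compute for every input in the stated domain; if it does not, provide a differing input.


These are not equivalent — on base=-3, step=-5 the outputs split (484 vs -9).
compute: total := -6 | count := 22 | ((base * -3) != (6 - step)): true | total := -5 | total := 30 | result 484
compute2: total := 15 | ((abs(step) * (step * -1)) == (base + 4)): false | (max(step, total) == (0 - step)): false | total := 15 | total := -3 | result -9
verdict: not equivalent; witness: base=-3, step=-5


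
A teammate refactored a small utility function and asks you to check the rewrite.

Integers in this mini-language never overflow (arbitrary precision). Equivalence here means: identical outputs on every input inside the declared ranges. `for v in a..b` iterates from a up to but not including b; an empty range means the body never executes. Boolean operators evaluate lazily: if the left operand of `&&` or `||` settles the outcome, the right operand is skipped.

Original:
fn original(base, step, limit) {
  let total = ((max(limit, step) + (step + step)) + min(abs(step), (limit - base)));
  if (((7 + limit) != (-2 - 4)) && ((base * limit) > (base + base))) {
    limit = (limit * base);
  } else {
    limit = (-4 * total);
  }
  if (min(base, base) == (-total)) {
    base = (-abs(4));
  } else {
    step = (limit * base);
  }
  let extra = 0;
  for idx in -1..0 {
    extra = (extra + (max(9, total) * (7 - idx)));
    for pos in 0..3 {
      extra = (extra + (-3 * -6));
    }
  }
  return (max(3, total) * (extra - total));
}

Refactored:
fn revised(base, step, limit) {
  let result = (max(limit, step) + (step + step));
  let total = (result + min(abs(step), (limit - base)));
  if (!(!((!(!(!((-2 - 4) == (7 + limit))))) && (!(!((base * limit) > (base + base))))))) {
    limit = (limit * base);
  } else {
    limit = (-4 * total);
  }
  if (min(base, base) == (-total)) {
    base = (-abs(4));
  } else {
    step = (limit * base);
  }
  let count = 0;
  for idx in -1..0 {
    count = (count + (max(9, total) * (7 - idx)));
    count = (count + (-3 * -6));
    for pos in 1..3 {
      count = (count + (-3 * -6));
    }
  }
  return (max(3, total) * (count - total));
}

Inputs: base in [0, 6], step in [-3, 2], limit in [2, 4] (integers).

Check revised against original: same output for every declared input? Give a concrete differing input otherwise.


Differences: loop structure differs, plus boolean connective usage differs, plus local variable names differ, plus arithmetic usage differs, plus constant usage differs, plus comparison usage differs, plus statement counts differ — yet all 126 inputs agree.
verdict: equivalent


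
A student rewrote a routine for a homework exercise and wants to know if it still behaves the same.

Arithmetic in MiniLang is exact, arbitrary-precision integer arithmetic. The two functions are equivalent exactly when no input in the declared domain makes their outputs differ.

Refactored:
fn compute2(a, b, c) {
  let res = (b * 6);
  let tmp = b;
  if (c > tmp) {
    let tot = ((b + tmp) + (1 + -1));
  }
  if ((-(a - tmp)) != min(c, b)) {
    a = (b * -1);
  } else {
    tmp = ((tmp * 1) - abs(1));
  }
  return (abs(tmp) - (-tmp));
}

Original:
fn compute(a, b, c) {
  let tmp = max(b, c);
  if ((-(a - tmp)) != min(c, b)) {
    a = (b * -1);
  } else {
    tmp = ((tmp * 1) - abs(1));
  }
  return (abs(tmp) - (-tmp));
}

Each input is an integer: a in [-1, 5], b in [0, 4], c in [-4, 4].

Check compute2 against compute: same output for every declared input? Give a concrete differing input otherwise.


Evaluate both at a=-1, b=0, c=1.
compute: tmp := 1 | ((-(a - tmp)) != min(c, b)): true | a := 0 | result 2
compute2: res := 0 | tmp := 0 | (c > tmp): true | tot := 0 | ((-(a - tmp)) != min(c, b)): true | a := 0 | result 0
2 vs 0 — the two versions disagree here.
verdict: not equivalent; witness: a=-1, b=0, c=1


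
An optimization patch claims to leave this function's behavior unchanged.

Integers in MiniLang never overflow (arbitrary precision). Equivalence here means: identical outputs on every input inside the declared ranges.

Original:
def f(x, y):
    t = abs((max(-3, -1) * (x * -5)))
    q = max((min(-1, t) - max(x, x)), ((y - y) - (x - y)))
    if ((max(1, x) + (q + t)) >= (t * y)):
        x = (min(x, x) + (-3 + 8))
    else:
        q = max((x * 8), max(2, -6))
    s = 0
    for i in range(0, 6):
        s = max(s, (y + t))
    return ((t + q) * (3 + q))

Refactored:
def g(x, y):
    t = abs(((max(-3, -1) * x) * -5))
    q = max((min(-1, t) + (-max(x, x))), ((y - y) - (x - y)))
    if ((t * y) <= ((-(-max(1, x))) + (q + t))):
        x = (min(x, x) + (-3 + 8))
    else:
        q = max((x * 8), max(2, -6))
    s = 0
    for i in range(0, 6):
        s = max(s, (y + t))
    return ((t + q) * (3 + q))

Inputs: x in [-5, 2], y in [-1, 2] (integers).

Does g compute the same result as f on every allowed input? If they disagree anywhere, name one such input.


The two versions differ — the changes include comparison usage differs, plus arithmetic usage differs.
Tracing x=2, y=2: f: t becomes 10; next q becomes 0; next ((max(1, x) + (q + t)) >= (t * y)) evaluates to false; next q becomes 16; next s becomes 0; next at i=0:; next s becomes 12; next at i=1:; next s becomes 12; next at i=2:; next s becomes 12; next at i=3:; next s becomes 12; next at i=4:; next s becomes 12; next at i=5:; next s becomes 12; next final value 494 | g: t becomes 10; next q becomes 0; next ((t * y) <= ((-(-max(1, x))) + (q + t))) evaluates to false; next q becomes 16; next s becomes 0; next at i=0:; next s becomes 12; next at i=1:; next s becomes 12; next at i=2:; next s becomes 12; next at i=3:; next s becomes 12; next at i=4:; next s becomes 12; next at i=5:; next s becomes 12; next final value 494 — matching result 494.
An exhaustive pass over the 32 declared inputs shows identical outputs.
verdict: equivalent


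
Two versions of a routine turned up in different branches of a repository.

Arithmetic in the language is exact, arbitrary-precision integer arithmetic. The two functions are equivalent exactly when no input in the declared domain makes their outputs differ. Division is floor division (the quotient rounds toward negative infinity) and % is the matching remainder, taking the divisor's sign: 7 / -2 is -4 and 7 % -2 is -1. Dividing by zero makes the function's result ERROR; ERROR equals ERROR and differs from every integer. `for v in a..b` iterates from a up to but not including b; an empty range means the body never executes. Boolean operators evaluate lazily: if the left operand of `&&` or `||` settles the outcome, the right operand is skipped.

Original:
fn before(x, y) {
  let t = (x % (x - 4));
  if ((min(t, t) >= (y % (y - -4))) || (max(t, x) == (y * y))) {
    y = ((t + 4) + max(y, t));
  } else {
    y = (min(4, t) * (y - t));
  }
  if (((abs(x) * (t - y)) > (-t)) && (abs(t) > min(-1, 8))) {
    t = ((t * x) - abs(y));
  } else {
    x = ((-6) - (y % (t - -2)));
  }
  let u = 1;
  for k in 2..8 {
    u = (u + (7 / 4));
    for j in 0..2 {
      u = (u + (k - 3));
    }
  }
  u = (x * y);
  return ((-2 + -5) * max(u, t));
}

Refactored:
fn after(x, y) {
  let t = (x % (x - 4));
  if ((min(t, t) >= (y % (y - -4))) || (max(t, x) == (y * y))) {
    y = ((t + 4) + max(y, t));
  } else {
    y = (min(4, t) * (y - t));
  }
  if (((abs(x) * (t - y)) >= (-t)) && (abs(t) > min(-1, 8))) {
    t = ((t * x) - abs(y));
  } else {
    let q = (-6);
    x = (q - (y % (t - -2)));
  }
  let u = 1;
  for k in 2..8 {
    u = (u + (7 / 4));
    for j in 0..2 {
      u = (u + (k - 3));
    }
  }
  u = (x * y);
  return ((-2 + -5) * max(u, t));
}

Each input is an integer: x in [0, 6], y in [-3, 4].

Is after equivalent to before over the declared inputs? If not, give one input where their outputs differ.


These are not equivalent — on x=1, y=0 the outputs split (ERROR vs 28).
before: t=-2, then ((min(t, t) >= (y % (y - -4))) || (max(t, x) == (y * y))) is false, then y=-4, then (((abs(x) * (t - y)) > (-t)) && (abs(t) > min(-1, 8))) is false, then a zero divisor aborts: ERROR
after: t=-2, then ((min(t, t) >= (y % (y - -4))) || (max(t, x) == (y * y))) is false, then y=-4, then (((abs(x) * (t - y)) >= (-t)) && (abs(t) > min(-1, 8))) is true, then t=-6, then u=1, then (k=2), then u=2, then (j=0), then u=1, then (j=1), then u=0, then (k=3), then u=1, then (j=0), then u=1, then (j=1), then u=1, then (k=4), then u=2, then (j=0), then u=3, then (j=1), then u=4, then (k=5), then u=5, then (j=0), then u=7, then (j=1), then u=9, then (k=6), then u=10, then (j=0), then u=13, then (j=1), then u=16, then (k=7), then u=17, then (j=0), then u=21, then (j=1), then u=25, then u=-4, then returns 28
verdict: not equivalent; witness: x=1, y=0


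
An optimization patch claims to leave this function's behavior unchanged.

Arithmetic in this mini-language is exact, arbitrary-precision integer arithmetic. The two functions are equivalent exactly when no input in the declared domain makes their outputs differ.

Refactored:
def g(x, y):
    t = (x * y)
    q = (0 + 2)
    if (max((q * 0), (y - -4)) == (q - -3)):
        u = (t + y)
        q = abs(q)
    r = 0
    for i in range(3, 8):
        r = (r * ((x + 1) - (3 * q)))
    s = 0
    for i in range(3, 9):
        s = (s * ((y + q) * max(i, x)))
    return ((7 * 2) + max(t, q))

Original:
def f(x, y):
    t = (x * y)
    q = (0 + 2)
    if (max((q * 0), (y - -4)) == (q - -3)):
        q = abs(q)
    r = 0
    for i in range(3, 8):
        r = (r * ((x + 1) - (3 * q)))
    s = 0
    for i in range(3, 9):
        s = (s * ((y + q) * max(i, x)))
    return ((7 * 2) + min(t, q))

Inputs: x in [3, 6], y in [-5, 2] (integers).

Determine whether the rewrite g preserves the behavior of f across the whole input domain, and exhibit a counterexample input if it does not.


At x=3, y=-5: f gives -1, g gives 16.
verdict: not equivalent; witness: x=3, y=-5
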